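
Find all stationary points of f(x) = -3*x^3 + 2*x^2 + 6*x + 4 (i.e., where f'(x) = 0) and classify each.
f'(x) = -9*x^2 + 4*x + 6

Solve f'(x) = 0:
  9*x^2 - 4*x - 6 = 0 has no rational roots; quadratic formula: x = (4 ± √232)/18.
  ⇒ x = 2/9 - sqrt(58)/9 ≈ -0.6240, 2/9 + sqrt(58)/9 ≈ 1.0684

f''(x) = 4 - 18*x
Second-derivative test at each critical point:
  f''(-0.6240) = 15.2315 > 0 → local minimum
  f''(1.0684) = -15.2315 < 0 → local maximum

Critical points: x = 2/9 - sqrt(58)/9 ≈ -0.6240 (local minimum); x = 2/9 + sqrt(58)/9 ≈ 1.0684 (local maximum)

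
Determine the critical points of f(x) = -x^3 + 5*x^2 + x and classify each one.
f'(x) = -3*x^2 + 10*x + 1

Solve f'(x) = 0:
  3*x^2 - 10*x - 1 = 0 has no rational roots; quadratic formula: x = (10 ± √112)/6.
  ⇒ x = 5/3 - 2*sqrt(7)/3 ≈ -0.0972, 5/3 + 2*sqrt(7)/3 ≈ 3.4305

f''(x) = 10 - 6*x
Second-derivative test at each critical point:
  f''(-0.0972) = 10.5830 > 0 → local minimum
  f''(3.4305) = -10.5830 < 0 → local maximum

Critical points: x = 5/3 - 2*sqrt(7)/3 ≈ -0.0972 (local minimum); x = 5/3 + 2*sqrt(7)/3 ≈ 3.4305 (local maximum)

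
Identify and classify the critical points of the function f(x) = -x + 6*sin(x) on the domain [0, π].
f'(x) = 6*cos(x) - 1

Solve f'(x) = 0 on [0, π]:
  f'(x) = 0 ⇔ cos(x) = 1/6, i.e. x = ±arccos(1/6) + 2nπ; keep the solutions lying in [0, π].
  ⇒ x = acos(1/6) ≈ 1.4033

f''(x) = -6*sin(x)
Second-derivative test at each critical point:
  f''(1.4033) = -5.9161 < 0 → local maximum

Critical points: x = acos(1/6) ≈ 1.4033 (local maximum)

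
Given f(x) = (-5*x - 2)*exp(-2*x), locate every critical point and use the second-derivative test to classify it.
f'(x) = (10*x - 1)*exp(-2*x)

Solve f'(x) = 0:
  f'(x) = (10*x - 1)·exp(-2*x) and exp(-2*x) > 0 for every x, so f'(x) = 0 ⇔ 10*x - 1 = 0.
  10*x - 1 = 0.
  ⇒ x = 1/10

f''(x) = 4*(3 - 5*x)*exp(-2*x)
Second-derivative test at each critical point:
  f''(1/10) = 8.1873 > 0 → local minimum

Critical points: x = 1/10 (local minimum)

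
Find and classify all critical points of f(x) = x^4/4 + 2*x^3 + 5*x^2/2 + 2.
f'(x) = x*(x^2 + 6*x + 5)

Solve f'(x) = 0:
  Factor: x^3 + 6*x^2 + 5*x = x*(x + 1)*(x + 5) = 0.
  ⇒ x = -5, -1, 0

f''(x) = 3*x^2 + 12*x + 5
Second-derivative test at each critical point:
  f''(-5) = 20 > 0 → local minimum
  f''(-1) = -4 < 0 → local maximum
  f''(0) = 5 > 0 → local minimum

Critical points: x = -5 (local minimum); x = -1 (local maximum); x = 0 (local minimum)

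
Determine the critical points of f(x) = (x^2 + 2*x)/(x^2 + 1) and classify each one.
f'(x) = 2*(-x^2 + x + 1)/(x^4 + 2*x^2 + 1)

Solve f'(x) = 0:
  f'(x) = -2*(x^2 - x - 1)/(x^2 + 1)^2; the denominator is positive wherever f is defined, so f'(x) = 0 ⇔ -2*x^2 + 2*x + 2 = 0.
  Factor: -2*x^2 + 2*x + 2 = -2*(x^2 - x - 1); x^2 - x - 1 = 0 has no rational roots; quadratic formula: x = (1 ± √5)/2.
  ⇒ x = 1/2 - sqrt(5)/2 ≈ -0.6180, 1/2 + sqrt(5)/2 ≈ 1.6180

f''(x) = 2*(2*x^3 - 3*x^2 - 6*x + 1)/(x^6 + 3*x^4 + 3*x^2 + 1)
Second-derivative test at each critical point:
  f''(-0.6180) = 2.3416 > 0 → local minimum
  f''(1.6180) = -0.3416 < 0 → local maximum

Critical points: x = 1/2 - sqrt(5)/2 ≈ -0.6180 (local minimum); x = 1/2 + sqrt(5)/2 ≈ 1.6180 (local maximum)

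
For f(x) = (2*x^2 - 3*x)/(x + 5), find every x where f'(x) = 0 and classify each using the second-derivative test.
f'(x) = (2*x^2 + 20*x - 15)/(x^2 + 10*x + 25)

Solve f'(x) = 0:
  f'(x) = (2*x^2 + 20*x - 15)/(x + 5)^2; the denominator is positive wherever f is defined, so f'(x) = 0 ⇔ 2*x^2 + 20*x - 15 = 0.
  2*x^2 + 20*x - 15 = 0 has no rational roots; quadratic formula: x = (-20 ± √520)/4.
  ⇒ x = -sqrt(130)/2 - 5 ≈ -10.7009, -5 + sqrt(130)/2 ≈ 0.7009

f''(x) = 130/(x^3 + 15*x^2 + 75*x + 125)
Second-derivative test at each critical point:
  f''(-10.7009) = -0.7016 < 0 → local maximum
  f''(0.7009) = 0.7016 > 0 → local minimum

Critical points: x = -sqrt(130)/2 - 5 ≈ -10.7009 (local maximum); x = -5 + sqrt(130)/2 ≈ 0.7009 (local minimum)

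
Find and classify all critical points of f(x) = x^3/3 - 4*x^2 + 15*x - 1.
f'(x) = x^2 - 8*x + 15

Solve f'(x) = 0:
  Factor: x^2 - 8*x + 15 = (x - 5)*(x - 3) = 0.
  ⇒ x = 3, 5

f''(x) = 2*x - 8
Second-derivative test at each critical point:
  f''(3) = -2 < 0 → local maximum
  f''(5) = 2 > 0 → local minimum

Critical points: x = 3 (local maximum); x = 5 (local minimum)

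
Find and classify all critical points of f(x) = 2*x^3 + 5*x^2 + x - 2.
f'(x) = 6*x^2 + 10*x + 1

Solve f'(x) = 0:
  6*x^2 + 10*x + 1 = 0 has no rational roots; quadratic formula: x = (-10 ± √76)/12.
  ⇒ x = -5/6 - sqrt(19)/6 ≈ -1.5598, -5/6 + sqrt(19)/6 ≈ -0.1069

f''(x) = 12*x + 10
Second-derivative test at each critical point:
  f''(-1.5598) = -8.7178 < 0 → local maximum
  f''(-0.1069) = 8.7178 > 0 → local minimum

Critical points: x = -5/6 - sqrt(19)/6 ≈ -1.5598 (local maximum); x = -5/6 + sqrt(19)/6 ≈ -0.1069 (local minimum)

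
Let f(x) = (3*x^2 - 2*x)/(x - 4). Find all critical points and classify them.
f'(x) = (3*x^2 - 24*x + 8)/(x^2 - 8*x + 16)

Solve f'(x) = 0:
  f'(x) = (3*x^2 - 24*x + 8)/(x - 4)^2; the denominator is positive wherever f is defined, so f'(x) = 0 ⇔ 3*x^2 - 24*x + 8 = 0.
  3*x^2 - 24*x + 8 = 0 has no rational roots; quadratic formula: x = (24 ± √480)/6.
  ⇒ x = 4 - 2*sqrt(30)/3 ≈ 0.3485, 2*sqrt(30)/3 + 4 ≈ 7.6515

f''(x) = 80/(x^3 - 12*x^2 + 48*x - 64)
Second-derivative test at each critical point:
  f''(0.3485) = -1.6432 < 0 → local maximum
  f''(7.6515) = 1.6432 > 0 → local minimum

Critical points: x = 4 - 2*sqrt(30)/3 ≈ 0.3485 (local maximum); x = 2*sqrt(30)/3 + 4 ≈ 7.6515 (local minimum)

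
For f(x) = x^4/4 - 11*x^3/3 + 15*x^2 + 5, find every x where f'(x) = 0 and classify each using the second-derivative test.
f'(x) = x*(x^2 - 11*x + 30)

Solve f'(x) = 0:
  Factor: x^3 - 11*x^2 + 30*x = x*(x - 6)*(x - 5) = 0.
  ⇒ x = 0, 5, 6

f''(x) = 3*x^2 - 22*x + 30
Second-derivative test at each critical point:
  f''(0) = 30 > 0 → local minimum
  f''(5) = -5 < 0 → local maximum
  f''(6) = 6 > 0 → local minimum

Critical points: x = 0 (local minimum); x = 5 (local maximum); x = 6 (local minimum)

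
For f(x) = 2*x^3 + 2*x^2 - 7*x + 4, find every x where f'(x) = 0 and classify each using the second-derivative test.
f'(x) = 6*x^2 + 4*x - 7

Solve f'(x) = 0:
  6*x^2 + 4*x - 7 = 0 has no rational roots; quadratic formula: x = (-4 ± √184)/12.
  ⇒ x = -sqrt(46)/6 - 1/3 ≈ -1.4637, -1/3 + sqrt(46)/6 ≈ 0.7971

f''(x) = 12*x + 4
Second-derivative test at each critical point:
  f''(-1.4637) = -13.5647 < 0 → local maximum
  f''(0.7971) = 13.5647 > 0 → local minimum

Critical points: x = -sqrt(46)/6 - 1/3 ≈ -1.4637 (local maximum); x = -1/3 + sqrt(46)/6 ≈ 0.7971 (local minimum)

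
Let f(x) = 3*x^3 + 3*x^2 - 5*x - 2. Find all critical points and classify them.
f'(x) = 9*x^2 + 6*x - 5

Solve f'(x) = 0:
  9*x^2 + 6*x - 5 = 0 has no rational roots; quadratic formula: x = (-6 ± √216)/18.
  ⇒ x = -sqrt(6)/3 - 1/3 ≈ -1.1498, -1/3 + sqrt(6)/3 ≈ 0.4832

f''(x) = 18*x + 6
Second-derivative test at each critical point:
  f''(-1.1498) = -14.6969 < 0 → local maximum
  f''(0.4832) = 14.6969 > 0 → local minimum

Critical points: x = -sqrt(6)/3 - 1/3 ≈ -1.1498 (local maximum); x = -1/3 + sqrt(6)/3 ≈ 0.4832 (local minimum)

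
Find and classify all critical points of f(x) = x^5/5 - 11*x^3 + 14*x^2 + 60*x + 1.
f'(x) = x^4 - 33*x^2 + 28*x + 60

Solve f'(x) = 0:
  Factor: x^4 - 33*x^2 + 28*x + 60 = (x - 5)*(x - 2)*(x + 1)*(x + 6) = 0.
  ⇒ x = -6, -1, 2, 5

f''(x) = 4*x^3 - 66*x + 28
Second-derivative test at each critical point:
  f''(-6) = -440 < 0 → local maximum
  f''(-1) = 90 > 0 → local minimum
  f''(2) = -72 < 0 → local maximum
  f''(5) = 198 > 0 → local minimum

Critical points: x = -6 (local maximum); x = -1 (local minimum); x = 2 (local maximum); x = 5 (local minimum)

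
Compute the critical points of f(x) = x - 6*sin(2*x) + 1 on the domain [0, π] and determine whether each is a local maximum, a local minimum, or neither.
f'(x) = 1 - 12*cos(2*x)

Solve f'(x) = 0 on [0, π]:
  f'(x) = 0 ⇔ cos(2*x) = 1/12, i.e. 2*x = ±arccos(1/12) + 2nπ; keep the solutions lying in [0, π].
  ⇒ x = acos(1/12)/2 ≈ 0.7437, pi - acos(1/12)/2 ≈ 2.3979

f''(x) = 24*sin(2*x)
Second-derivative test at each critical point:
  f''(0.7437) = 23.9165 > 0 → local minimum
  f''(2.3979) = -23.9165 < 0 → local maximum

Critical points: x = acos(1/12)/2 ≈ 0.7437 (local minimum); x = pi - acos(1/12)/2 ≈ 2.3979 (local maximum)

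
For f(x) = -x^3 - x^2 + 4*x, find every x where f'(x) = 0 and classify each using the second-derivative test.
f'(x) = -3*x^2 - 2*x + 4

Solve f'(x) = 0:
  3*x^2 + 2*x - 4 = 0 has no rational roots; quadratic formula: x = (-2 ± √52)/6.
  ⇒ x = -sqrt(13)/3 - 1/3 ≈ -1.5352, -1/3 + sqrt(13)/3 ≈ 0.8685

f''(x) = -6*x - 2
Second-derivative test at each critical point:
  f''(-1.5352) = 7.2111 > 0 → local minimum
  f''(0.8685) = -7.2111 < 0 → local maximum

Critical points: x = -sqrt(13)/3 - 1/3 ≈ -1.5352 (local minimum); x = -1/3 + sqrt(13)/3 ≈ 0.8685 (local maximum)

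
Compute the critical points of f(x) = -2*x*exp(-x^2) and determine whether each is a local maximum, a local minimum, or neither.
f'(x) = 2*(2*x^2 - 1)*exp(-x^2)

Solve f'(x) = 0:
  f'(x) = (4*x^2 - 2)·exp(-x^2) and exp(-x^2) > 0 for every x, so f'(x) = 0 ⇔ 4*x^2 - 2 = 0.
  Factor: 4*x^2 - 2 = 2*(2*x^2 - 1); 2*x^2 - 1 = 0 has no rational roots; quadratic formula: x = (0 ± √8)/4.
  ⇒ x = -sqrt(2)/2 ≈ -0.7071, sqrt(2)/2 ≈ 0.7071

f''(x) = (-8*x^3 + 12*x)*exp(-x^2)
Second-derivative test at each critical point:
  f''(-0.7071) = -3.4311 < 0 → local maximum
  f''(0.7071) = 3.4311 > 0 → local minimum

Critical points: x = -sqrt(2)/2 ≈ -0.7071 (local maximum); x = sqrt(2)/2 ≈ 0.7071 (local minimum)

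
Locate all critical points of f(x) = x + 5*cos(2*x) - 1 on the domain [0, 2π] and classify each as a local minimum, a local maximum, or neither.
f'(x) = 1 - 10*sin(2*x)

Solve f'(x) = 0 on [0, 2π]:
  f'(x) = 0 ⇔ sin(2*x) = 1/10, i.e. 2*x = arcsin(1/10) + 2nπ or 2*x = π − arcsin(1/10) + 2nπ; keep the solutions lying in [0, 2π].
  ⇒ x = asin(1/10)/2 ≈ 0.0501, -asin(1/10)/2 + pi/2 ≈ 1.5207, asin(1/10)/2 + pi ≈ 3.1917, -asin(1/10)/2 + 3*pi/2 ≈ 4.6623

f''(x) = -20*cos(2*x)
Second-derivative test at each critical point:
  f''(0.0501) = -19.8997 < 0 → local maximum
  f''(1.5207) = 19.8997 > 0 → local minimum
  f''(3.1917) = -19.8997 < 0 → local maximum
  f''(4.6623) = 19.8997 > 0 → local minimum

Critical points: x = asin(1/10)/2 ≈ 0.0501 (local maximum); x = -asin(1/10)/2 + pi/2 ≈ 1.5207 (local minimum); x = asin(1/10)/2 + pi ≈ 3.1917 (local maximum); x = -asin(1/10)/2 + 3*pi/2 ≈ 4.6623 (local minimum)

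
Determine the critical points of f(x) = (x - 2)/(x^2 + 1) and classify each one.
f'(x) = (x^2 - 2*x*(x - 2) + 1)/(x^2 + 1)^2

Solve f'(x) = 0:
  f'(x) = -(x^2 - 4*x - 1)/(x^2 + 1)^2; the denominator is positive wherever f is defined, so f'(x) = 0 ⇔ -x^2 + 4*x + 1 = 0.
  x^2 - 4*x - 1 = 0 has no rational roots; quadratic formula: x = (4 ± √20)/2.
  ⇒ x = 2 - sqrt(5) ≈ -0.2361, 2 + sqrt(5) ≈ 4.2361

f''(x) = 2*(4*x^2*(x - 2) + (2 - 3*x)*(x^2 + 1))/(x^2 + 1)^3
Second-derivative test at each critical point:
  f''(-0.2361) = 4.0125 > 0 → local minimum
  f''(4.2361) = -0.0125 < 0 → local maximum

Critical points: x = 2 - sqrt(5) ≈ -0.2361 (local minimum); x = 2 + sqrt(5) ≈ 4.2361 (local maximum)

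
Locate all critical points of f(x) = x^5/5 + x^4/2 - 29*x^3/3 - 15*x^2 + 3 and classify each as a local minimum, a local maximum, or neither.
f'(x) = x*(x^3 + 2*x^2 - 29*x - 30)

Solve f'(x) = 0:
  Factor: x^4 + 2*x^3 - 29*x^2 - 30*x = x*(x - 5)*(x + 1)*(x + 6) = 0.
  ⇒ x = -6, -1, 0, 5

f''(x) = 4*x^3 + 6*x^2 - 58*x - 30
Second-derivative test at each critical point:
  f''(-6) = -330 < 0 → local maximum
  f''(-1) = 30 > 0 → local minimum
  f''(0) = -30 < 0 → local maximum
  f''(5) = 330 > 0 → local minimum

Critical points: x = -6 (local maximum); x = -1 (local minimum); x = 0 (local maximum); x = 5 (local minimum)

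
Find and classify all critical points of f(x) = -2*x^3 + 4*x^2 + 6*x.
f'(x) = -6*x^2 + 8*x + 6

Solve f'(x) = 0:
  Factor: -6*x^2 + 8*x + 6 = -2*(3*x^2 - 4*x - 3); 3*x^2 - 4*x - 3 = 0 has no rational roots; quadratic formula: x = (4 ± √52)/6.
  ⇒ x = 2/3 - sqrt(13)/3 ≈ -0.5352, 2/3 + sqrt(13)/3 ≈ 1.8685

f''(x) = 8 - 12*x
Second-derivative test at each critical point:
  f''(-0.5352) = 14.4222 > 0 → local minimum
  f''(1.8685) = -14.4222 < 0 → local maximum

Critical points: x = 2/3 - sqrt(13)/3 ≈ -0.5352 (local minimum); x = 2/3 + sqrt(13)/3 ≈ 1.8685 (local maximum)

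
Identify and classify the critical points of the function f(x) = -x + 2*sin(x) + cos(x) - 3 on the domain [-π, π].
f'(x) = -sin(x) + 2*cos(x) - 1

Solve f'(x) = 0 on [-π, π]:
  f'(x) = 0 ⇔ -sin(x) + 2*cos(x) = 1. Write the left side as R·cos(x + φ) with R = √(2² + 1²) = sqrt(5), cos φ = 2*sqrt(5)/5, sin φ = sqrt(5)/5; then cos(x + φ) = sqrt(5)/5. Solve for x and keep the solutions lying in [-π, π].
  ⇒ x = -pi/2 ≈ -1.5708, atan(3/4) ≈ 0.6435

f''(x) = -2*sin(x) - cos(x)
Second-derivative test at each critical point:
  f''(-1.5708) = 2 > 0 → local minimum
  f''(0.6435) = -2 < 0 → local maximum

Critical points: x = -pi/2 ≈ -1.5708 (local minimum); x = atan(3/4) ≈ 0.6435 (local maximum)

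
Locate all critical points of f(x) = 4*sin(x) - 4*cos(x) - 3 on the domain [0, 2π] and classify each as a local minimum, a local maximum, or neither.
f'(x) = 4*sqrt(2)*sin(x + pi/4)

Solve f'(x) = 0 on [0, 2π]:
  f'(x) = 0 ⇔ 4*cos(x) = -4*sin(x) ⇔ tan(x) = -1, i.e. x = arctan(-1) + nπ; keep the solutions lying in [0, 2π].
  ⇒ x = 3*pi/4 ≈ 2.3562, 7*pi/4 ≈ 5.4978

f''(x) = 4*sqrt(2)*cos(x + pi/4)
Second-derivative test at each critical point:
  f''(2.3562) = -5.6569 < 0 → local maximum
  f''(5.4978) = 5.6569 > 0 → local minimum

Critical points: x = 3*pi/4 ≈ 2.3562 (local maximum); x = 7*pi/4 ≈ 5.4978 (local minimum)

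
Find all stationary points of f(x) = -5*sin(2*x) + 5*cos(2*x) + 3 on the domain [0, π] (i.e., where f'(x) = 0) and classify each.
f'(x) = -10*sqrt(2)*sin(2*x + pi/4)

Solve f'(x) = 0 on [0, π]:
  f'(x) = 0 ⇔ -5*cos(2*x) = 5*sin(2*x) ⇔ tan(2*x) = -1, i.e. 2*x = arctan(-1) + nπ; keep the solutions lying in [0, π].
  ⇒ x = 3*pi/8 ≈ 1.1781, 7*pi/8 ≈ 2.7489

f''(x) = -20*sqrt(2)*cos(2*x + pi/4)
Second-derivative test at each critical point:
  f''(1.1781) = 28.2843 > 0 → local minimum
  f''(2.7489) = -28.2843 < 0 → local maximum

Critical points: x = 3*pi/8 ≈ 1.1781 (local minimum); x = 7*pi/8 ≈ 2.7489 (local maximum)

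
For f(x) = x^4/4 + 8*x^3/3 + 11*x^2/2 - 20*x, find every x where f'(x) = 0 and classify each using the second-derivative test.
f'(x) = x^3 + 8*x^2 + 11*x - 20

Solve f'(x) = 0:
  Factor: x^3 + 8*x^2 + 11*x - 20 = (x - 1)*(x + 4)*(x + 5) = 0.
  ⇒ x = -5, -4, 1

f''(x) = 3*x^2 + 16*x + 11
Second-derivative test at each critical point:
  f''(-5) = 6 > 0 → local minimum
  f''(-4) = -5 < 0 → local maximum
  f''(1) = 30 > 0 → local minimum

Critical points: x = -5 (local minimum); x = -4 (local maximum); x = 1 (local minimum)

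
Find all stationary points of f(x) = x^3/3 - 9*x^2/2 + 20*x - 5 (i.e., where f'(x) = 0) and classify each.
f'(x) = x^2 - 9*x + 20

Solve f'(x) = 0:
  Factor: x^2 - 9*x + 20 = (x - 5)*(x - 4) = 0.
  ⇒ x = 4, 5

f''(x) = 2*x - 9
Second-derivative test at each critical point:
  f''(4) = -1 < 0 → local maximum
  f''(5) = 1 > 0 → local minimum

Critical points: x = 4 (local maximum); x = 5 (local minimum)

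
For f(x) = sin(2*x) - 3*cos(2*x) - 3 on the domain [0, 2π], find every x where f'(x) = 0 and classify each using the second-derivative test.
f'(x) = 6*sin(2*x) + 2*cos(2*x)

Solve f'(x) = 0 on [0, 2π]:
  f'(x) = 0 ⇔ cos(2*x) = -3*sin(2*x) ⇔ tan(2*x) = -1/3, i.e. 2*x = arctan(-1/3) + nπ; keep the solutions lying in [0, 2π].
  ⇒ x = -atan(1/3)/2 + pi/2 ≈ 1.4099, pi - atan(1/3)/2 ≈ 2.9807, -atan(1/3)/2 + 3*pi/2 ≈ 4.5515, -atan(1/3)/2 + 2*pi ≈ 6.1223

f''(x) = -4*sin(2*x) + 12*cos(2*x)
Second-derivative test at each critical point:
  f''(1.4099) = -12.6491 < 0 → local maximum
  f''(2.9807) = 12.6491 > 0 → local minimum
  f''(4.5515) = -12.6491 < 0 → local maximum
  f''(6.1223) = 12.6491 > 0 → local minimum

Critical points: x = -atan(1/3)/2 + pi/2 ≈ 1.4099 (local maximum); x = pi - atan(1/3)/2 ≈ 2.9807 (local minimum); x = -atan(1/3)/2 + 3*pi/2 ≈ 4.5515 (local maximum); x = -atan(1/3)/2 + 2*pi ≈ 6.1223 (local minimum)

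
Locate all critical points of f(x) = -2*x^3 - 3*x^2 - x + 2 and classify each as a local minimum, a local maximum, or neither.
f'(x) = -6*x^2 - 6*x - 1

Solve f'(x) = 0:
  6*x^2 + 6*x + 1 = 0 has no rational roots; quadratic formula: x = (-6 ± √12)/12.
  ⇒ x = -1/2 - sqrt(3)/6 ≈ -0.7887, -1/2 + sqrt(3)/6 ≈ -0.2113

f''(x) = -12*x - 6
Second-derivative test at each critical point:
  f''(-0.7887) = 3.4641 > 0 → local minimum
  f''(-0.2113) = -3.4641 < 0 → local maximum

Critical points: x = -1/2 - sqrt(3)/6 ≈ -0.7887 (local minimum); x = -1/2 + sqrt(3)/6 ≈ -0.2113 (local maximum)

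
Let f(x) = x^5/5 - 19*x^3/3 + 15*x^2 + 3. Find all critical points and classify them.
f'(x) = x*(x^3 - 19*x + 30)

Solve f'(x) = 0:
  Factor: x^4 - 19*x^2 + 30*x = x*(x - 3)*(x - 2)*(x + 5) = 0.
  ⇒ x = -5, 0, 2, 3

f''(x) = 4*x^3 - 38*x + 30
Second-derivative test at each critical point:
  f''(-5) = -280 < 0 → local maximum
  f''(0) = 30 > 0 → local minimum
  f''(2) = -14 < 0 → local maximum
  f''(3) = 24 > 0 → local minimum

Critical points: x = -5 (local maximum); x = 0 (local minimum); x = 2 (local maximum); x = 3 (local minimum)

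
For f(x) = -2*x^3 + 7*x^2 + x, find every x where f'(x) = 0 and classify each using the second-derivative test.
f'(x) = -6*x^2 + 14*x + 1

Solve f'(x) = 0:
  6*x^2 - 14*x - 1 = 0 has no rational roots; quadratic formula: x = (14 ± √220)/12.
  ⇒ x = 7/6 - sqrt(55)/6 ≈ -0.0694, 7/6 + sqrt(55)/6 ≈ 2.4027

f''(x) = 14 - 12*x
Second-derivative test at each critical point:
  f''(-0.0694) = 14.8324 > 0 → local minimum
  f''(2.4027) = -14.8324 < 0 → local maximum

Critical points: x = 7/6 - sqrt(55)/6 ≈ -0.0694 (local minimum); x = 7/6 + sqrt(55)/6 ≈ 2.4027 (local maximum)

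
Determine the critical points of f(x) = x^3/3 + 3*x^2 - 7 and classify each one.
f'(x) = x*(x + 6)

Solve f'(x) = 0:
  Factor: x^2 + 6*x = x*(x + 6) = 0.
  ⇒ x = -6, 0

f''(x) = 2*x + 6
Second-derivative test at each critical point:
  f''(-6) = -6 < 0 → local maximum
  f''(0) = 6 > 0 → local minimum

Critical points: x = -6 (local maximum); x = 0 (local minimum)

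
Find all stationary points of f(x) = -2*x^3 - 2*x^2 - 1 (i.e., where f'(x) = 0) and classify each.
f'(x) = 2*x*(-3*x - 2)

Solve f'(x) = 0:
  Factor: -6*x^2 - 4*x = -2*x*(3*x + 2) = 0.
  ⇒ x = -2/3, 0

f''(x) = -12*x - 4
Second-derivative test at each critical point:
  f''(-2/3) = 4 > 0 → local minimum
  f''(0) = -4 < 0 → local maximum

Critical points: x = -2/3 (local minimum); x = 0 (local maximum)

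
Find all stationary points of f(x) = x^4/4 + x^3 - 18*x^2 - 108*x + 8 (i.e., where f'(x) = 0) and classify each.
f'(x) = x^3 + 3*x^2 - 36*x - 108

Solve f'(x) = 0:
  Factor: x^3 + 3*x^2 - 36*x - 108 = (x - 6)*(x + 3)*(x + 6) = 0.
  ⇒ x = -6, -3, 6

f''(x) = 3*x^2 + 6*x - 36
Second-derivative test at each critical point:
  f''(-6) = 36 > 0 → local minimum
  f''(-3) = -27 < 0 → local maximum
  f''(6) = 108 > 0 → local minimum

Critical points: x = -6 (local minimum); x = -3 (local maximum); x = 6 (local minimum)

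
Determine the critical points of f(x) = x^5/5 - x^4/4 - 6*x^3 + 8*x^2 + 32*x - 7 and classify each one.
f'(x) = x^4 - x^3 - 18*x^2 + 16*x + 32

Solve f'(x) = 0:
  Factor: x^4 - x^3 - 18*x^2 + 16*x + 32 = (x - 4)*(x - 2)*(x + 1)*(x + 4) = 0.
  ⇒ x = -4, -1, 2, 4

f''(x) = 4*x^3 - 3*x^2 - 36*x + 16
Second-derivative test at each critical point:
  f''(-4) = -144 < 0 → local maximum
  f''(-1) = 45 > 0 → local minimum
  f''(2) = -36 < 0 → local maximum
  f''(4) = 80 > 0 → local minimum

Critical points: x = -4 (local maximum); x = -1 (local minimum); x = 2 (local maximum); x = 4 (local minimum)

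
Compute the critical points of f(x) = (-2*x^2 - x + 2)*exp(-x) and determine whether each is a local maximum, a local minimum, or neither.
f'(x) = (2*x^2 - 3*x - 3)*exp(-x)

Solve f'(x) = 0:
  f'(x) = (2*x^2 - 3*x - 3)·exp(-x) and exp(-x) > 0 for every x, so f'(x) = 0 ⇔ 2*x^2 - 3*x - 3 = 0.
  2*x^2 - 3*x - 3 = 0 has no rational roots; quadratic formula: x = (3 ± √33)/4.
  ⇒ x = 3/4 - sqrt(33)/4 ≈ -0.6861, 3/4 + sqrt(33)/4 ≈ 2.1861

f''(x) = x*(7 - 2*x)*exp(-x)
Second-derivative test at each critical point:
  f''(-0.6861) = -11.4089 < 0 → local maximum
  f''(2.1861) = 0.6454 > 0 → local minimum

Critical points: x = 3/4 - sqrt(33)/4 ≈ -0.6861 (local maximum); x = 3/4 + sqrt(33)/4 ≈ 2.1861 (local minimum)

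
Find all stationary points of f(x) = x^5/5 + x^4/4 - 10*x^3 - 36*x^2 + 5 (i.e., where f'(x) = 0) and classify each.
f'(x) = x*(x^3 + x^2 - 30*x - 72)

Solve f'(x) = 0:
  Factor: x^4 + x^3 - 30*x^2 - 72*x = x*(x - 6)*(x + 3)*(x + 4) = 0.
  ⇒ x = -4, -3, 0, 6

f''(x) = 4*x^3 + 3*x^2 - 60*x - 72
Second-derivative test at each critical point:
  f''(-4) = -40 < 0 → local maximum
  f''(-3) = 27 > 0 → local minimum
  f''(0) = -72 < 0 → local maximum
  f''(6) = 540 > 0 → local minimum

Critical points: x = -4 (local maximum); x = -3 (local minimum); x = 0 (local maximum); x = 6 (local minimum)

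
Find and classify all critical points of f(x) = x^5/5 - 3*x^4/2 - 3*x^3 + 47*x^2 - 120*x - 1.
f'(x) = x^4 - 6*x^3 - 9*x^2 + 94*x - 120

Solve f'(x) = 0:
  Factor: x^4 - 6*x^3 - 9*x^2 + 94*x - 120 = (x - 5)*(x - 3)*(x - 2)*(x + 4) = 0.
  ⇒ x = -4, 2, 3, 5

f''(x) = 4*x^3 - 18*x^2 - 18*x + 94
Second-derivative test at each critical point:
  f''(-4) = -378 < 0 → local maximum
  f''(2) = 18 > 0 → local minimum
  f''(3) = -14 < 0 → local maximum
  f''(5) = 54 > 0 → local minimum

Critical points: x = -4 (local maximum); x = 2 (local minimum); x = 3 (local maximum); x = 5 (local minimum)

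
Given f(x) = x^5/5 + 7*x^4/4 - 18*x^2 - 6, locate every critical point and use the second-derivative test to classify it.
f'(x) = x*(x^3 + 7*x^2 - 36)

Solve f'(x) = 0:
  Factor: x^4 + 7*x^3 - 36*x = x*(x - 2)*(x + 3)*(x + 6) = 0.
  ⇒ x = -6, -3, 0, 2

f''(x) = 4*x^3 + 21*x^2 - 36
Second-derivative test at each critical point:
  f''(-6) = -144 < 0 → local maximum
  f''(-3) = 45 > 0 → local minimum
  f''(0) = -36 < 0 → local maximum
  f''(2) = 80 > 0 → local minimum

Critical points: x = -6 (local maximum); x = -3 (local minimum); x = 0 (local maximum); x = 2 (local minimum)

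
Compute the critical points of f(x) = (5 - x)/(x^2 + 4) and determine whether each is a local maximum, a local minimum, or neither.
f'(x) = (-x^2 + 2*x*(x - 5) - 4)/(x^2 + 4)^2

Solve f'(x) = 0:
  f'(x) = (x^2 - 10*x - 4)/(x^2 + 4)^2; the denominator is positive wherever f is defined, so f'(x) = 0 ⇔ x^2 - 10*x - 4 = 0.
  x^2 - 10*x - 4 = 0 has no rational roots; quadratic formula: x = (10 ± √116)/2.
  ⇒ x = 5 - sqrt(29) ≈ -0.3852, 5 + sqrt(29) ≈ 10.3852

f''(x) = 2*(4*x^2*(5 - x) + (3*x - 5)*(x^2 + 4))/(x^2 + 4)^3
Second-derivative test at each critical point:
  f''(-0.3852) = -0.6259 < 0 → local maximum
  f''(10.3852) = 0.0009 > 0 → local minimum

Critical points: x = 5 - sqrt(29) ≈ -0.3852 (local maximum); x = 5 + sqrt(29) ≈ 10.3852 (local minimum)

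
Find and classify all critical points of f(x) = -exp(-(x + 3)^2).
f'(x) = 2*(x + 3)*exp(-(x + 3)^2)

Solve f'(x) = 0:
  f'(x) = (2*x + 6)·exp(-(x + 3)^2) and exp(-(x + 3)^2) > 0 for every x, so f'(x) = 0 ⇔ 2*x + 6 = 0.
  Factor: 2*x + 6 = 2*(x + 3) = 0.
  ⇒ x = -3

f''(x) = 2*(1 - 2*(x + 3)^2)*exp(-(x + 3)^2)
Second-derivative test at each critical point:
  f''(-3) = 2 > 0 → local minimum

Critical points: x = -3 (local minimum)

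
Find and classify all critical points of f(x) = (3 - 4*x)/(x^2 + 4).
f'(x) = 2*(2*x^2 - 3*x - 8)/(x^4 + 8*x^2 + 16)

Solve f'(x) = 0:
  f'(x) = 2*(2*x^2 - 3*x - 8)/(x^2 + 4)^2; the denominator is positive wherever f is defined, so f'(x) = 0 ⇔ 4*x^2 - 6*x - 16 = 0.
  Factor: 4*x^2 - 6*x - 16 = 2*(2*x^2 - 3*x - 8); 2*x^2 - 3*x - 8 = 0 has no rational roots; quadratic formula: x = (3 ± √73)/4.
  ⇒ x = 3/4 - sqrt(73)/4 ≈ -1.3860, 3/4 + sqrt(73)/4 ≈ 2.8860

f''(x) = 2*(4*x^2*(3 - 4*x) + 3*(4*x - 1)*(x^2 + 4))/(x^2 + 4)^3
Second-derivative test at each critical point:
  f''(-1.3860) = -0.4874 < 0 → local maximum
  f''(2.8860) = 0.1124 > 0 → local minimum

Critical points: x = 3/4 - sqrt(73)/4 ≈ -1.3860 (local maximum); x = 3/4 + sqrt(73)/4 ≈ 2.8860 (local minimum)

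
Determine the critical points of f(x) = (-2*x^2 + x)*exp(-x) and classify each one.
f'(x) = (2*x^2 - 5*x + 1)*exp(-x)

Solve f'(x) = 0:
  f'(x) = (2*x^2 - 5*x + 1)·exp(-x) and exp(-x) > 0 for every x, so f'(x) = 0 ⇔ 2*x^2 - 5*x + 1 = 0.
  2*x^2 - 5*x + 1 = 0 has no rational roots; quadratic formula: x = (5 ± √17)/4.
  ⇒ x = 5/4 - sqrt(17)/4 ≈ 0.2192, sqrt(17)/4 + 5/4 ≈ 2.2808

f''(x) = (-2*x^2 + 9*x - 6)*exp(-x)
Second-derivative test at each critical point:
  f''(0.2192) = -3.3114 < 0 → local maximum
  f''(2.2808) = 0.4214 > 0 → local minimum

Critical points: x = 5/4 - sqrt(17)/4 ≈ 0.2192 (local maximum); x = sqrt(17)/4 + 5/4 ≈ 2.2808 (local minimum)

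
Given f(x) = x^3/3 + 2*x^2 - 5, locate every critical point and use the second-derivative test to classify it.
f'(x) = x*(x + 4)

Solve f'(x) = 0:
  Factor: x^2 + 4*x = x*(x + 4) = 0.
  ⇒ x = -4, 0

f''(x) = 2*x + 4
Second-derivative test at each critical point:
  f''(-4) = -4 < 0 → local maximum
  f''(0) = 4 > 0 → local minimum

Critical points: x = -4 (local maximum); x = 0 (local minimum)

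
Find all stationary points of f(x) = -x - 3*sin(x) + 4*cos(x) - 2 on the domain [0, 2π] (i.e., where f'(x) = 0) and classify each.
f'(x) = -4*sin(x) - 3*cos(x) - 1

Solve f'(x) = 0 on [0, 2π]:
  f'(x) = 0 ⇔ -4*sin(x) - 3*cos(x) = 1. Write the left side as R·cos(x + φ) with R = √((-3)² + 4²) = 5, cos φ = -3/5, sin φ = 4/5; then cos(x + φ) = 1/5. Solve for x and keep the solutions lying in [0, 2π].
  ⇒ x = atan((-4 + 6*sqrt(6))/(-8*sqrt(6) - 3)) + pi ≈ 2.6994, atan((-6*sqrt(6) - 4)/(-3 + 8*sqrt(6))) + 2*pi ≈ 5.4383

f''(x) = 3*sin(x) - 4*cos(x)
Second-derivative test at each critical point:
  f''(2.6994) = 4.8990 > 0 → local minimum
  f''(5.4383) = -4.8990 < 0 → local maximum

Critical points: x = atan((-4 + 6*sqrt(6))/(-8*sqrt(6) - 3)) + pi ≈ 2.6994 (local minimum); x = atan((-6*sqrt(6) - 4)/(-3 + 8*sqrt(6))) + 2*pi ≈ 5.4383 (local maximum)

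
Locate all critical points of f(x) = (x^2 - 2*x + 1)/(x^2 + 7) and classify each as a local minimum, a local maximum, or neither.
f'(x) = 2*(x^2 + 6*x - 7)/(x^4 + 14*x^2 + 49)

Solve f'(x) = 0:
  f'(x) = 2*(x - 1)*(x + 7)/(x^2 + 7)^2; the denominator is positive wherever f is defined, so f'(x) = 0 ⇔ 2*x^2 + 12*x - 14 = 0.
  Factor: 2*x^2 + 12*x - 14 = 2*(x - 1)*(x + 7) = 0.
  ⇒ x = -7, 1

f''(x) = 4*(-x^3 - 9*x^2 + 21*x + 21)/(x^6 + 21*x^4 + 147*x^2 + 343)
Second-derivative test at each critical point:
  f''(-7) = -1/196 < 0 → local maximum
  f''(1) = 1/4 > 0 → local minimum

Critical points: x = -7 (local maximum); x = 1 (local minimum)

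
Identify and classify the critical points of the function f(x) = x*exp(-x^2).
f'(x) = (1 - 2*x^2)*exp(-x^2)

Solve f'(x) = 0:
  f'(x) = (1 - 2*x^2)·exp(-x^2) and exp(-x^2) > 0 for every x, so f'(x) = 0 ⇔ 1 - 2*x^2 = 0.
  2*x^2 - 1 = 0 has no rational roots; quadratic formula: x = (0 ± √8)/4.
  ⇒ x = -sqrt(2)/2 ≈ -0.7071, sqrt(2)/2 ≈ 0.7071

f''(x) = (4*x^3 - 6*x)*exp(-x^2)
Second-derivative test at each critical point:
  f''(-0.7071) = 1.7155 > 0 → local minimum
  f''(0.7071) = -1.7155 < 0 → local maximum

Critical points: x = -sqrt(2)/2 ≈ -0.7071 (local minimum); x = sqrt(2)/2 ≈ 0.7071 (local maximum)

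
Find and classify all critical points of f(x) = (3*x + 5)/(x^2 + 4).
f'(x) = (-3*x^2 - 10*x + 12)/(x^4 + 8*x^2 + 16)

Solve f'(x) = 0:
  f'(x) = -(3*x^2 + 10*x - 12)/(x^2 + 4)^2; the denominator is positive wherever f is defined, so f'(x) = 0 ⇔ -3*x^2 - 10*x + 12 = 0.
  3*x^2 + 10*x - 12 = 0 has no rational roots; quadratic formula: x = (-10 ± √244)/6.
  ⇒ x = -sqrt(61)/3 - 5/3 ≈ -4.2701, -5/3 + sqrt(61)/3 ≈ 0.9367

f''(x) = 2*(4*x^2*(3*x + 5) - (9*x + 5)*(x^2 + 4))/(x^2 + 4)^3
Second-derivative test at each critical point:
  f''(-4.2701) = 0.0316 > 0 → local minimum
  f''(0.9367) = -0.6566 < 0 → local maximum

Critical points: x = -sqrt(61)/3 - 5/3 ≈ -4.2701 (local minimum); x = -5/3 + sqrt(61)/3 ≈ 0.9367 (local maximum)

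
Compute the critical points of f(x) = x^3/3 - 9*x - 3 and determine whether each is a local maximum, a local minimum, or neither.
f'(x) = x^2 - 9

Solve f'(x) = 0:
  Factor: x^2 - 9 = (x - 3)*(x + 3) = 0.
  ⇒ x = -3, 3

f''(x) = 2*x
Second-derivative test at each critical point:
  f''(-3) = -6 < 0 → local maximum
  f''(3) = 6 > 0 → local minimum

Critical points: x = -3 (local maximum); x = 3 (local minimum)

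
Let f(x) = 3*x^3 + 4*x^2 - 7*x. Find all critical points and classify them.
f'(x) = 9*x^2 + 8*x - 7

Solve f'(x) = 0:
  9*x^2 + 8*x - 7 = 0 has no rational roots; quadratic formula: x = (-8 ± √316)/18.
  ⇒ x = -sqrt(79)/9 - 4/9 ≈ -1.4320, -4/9 + sqrt(79)/9 ≈ 0.5431

f''(x) = 18*x + 8
Second-derivative test at each critical point:
  f''(-1.4320) = -17.7764 < 0 → local maximum
  f''(0.5431) = 17.7764 > 0 → local minimum

Critical points: x = -sqrt(79)/9 - 4/9 ≈ -1.4320 (local maximum); x = -4/9 + sqrt(79)/9 ≈ 0.5431 (local minimum)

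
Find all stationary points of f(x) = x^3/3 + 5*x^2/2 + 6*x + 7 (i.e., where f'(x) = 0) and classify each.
f'(x) = x^2 + 5*x + 6

Solve f'(x) = 0:
  Factor: x^2 + 5*x + 6 = (x + 2)*(x + 3) = 0.
  ⇒ x = -3, -2

f''(x) = 2*x + 5
Second-derivative test at each critical point:
  f''(-3) = -1 < 0 → local maximum
  f''(-2) = 1 > 0 → local minimum

Critical points: x = -3 (local maximum); x = -2 (local minimum)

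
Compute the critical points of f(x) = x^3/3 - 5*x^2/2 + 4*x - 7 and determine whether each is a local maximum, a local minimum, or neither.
f'(x) = x^2 - 5*x + 4

Solve f'(x) = 0:
  Factor: x^2 - 5*x + 4 = (x - 4)*(x - 1) = 0.
  ⇒ x = 1, 4

f''(x) = 2*x - 5
Second-derivative test at each critical point:
  f''(1) = -3 < 0 → local maximum
  f''(4) = 3 > 0 → local minimum

Critical points: x = 1 (local maximum); x = 4 (local minimum)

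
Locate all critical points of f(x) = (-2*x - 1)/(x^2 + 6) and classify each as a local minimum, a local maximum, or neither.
f'(x) = 2*(x^2 + x - 6)/(x^4 + 12*x^2 + 36)

Solve f'(x) = 0:
  f'(x) = 2*(x - 2)*(x + 3)/(x^2 + 6)^2; the denominator is positive wherever f is defined, so f'(x) = 0 ⇔ 2*x^2 + 2*x - 12 = 0.
  Factor: 2*x^2 + 2*x - 12 = 2*(x - 2)*(x + 3) = 0.
  ⇒ x = -3, 2

f''(x) = 2*(-4*x^2*(2*x + 1) + (6*x + 1)*(x^2 + 6))/(x^2 + 6)^3
Second-derivative test at each critical point:
  f''(-3) = -2/45 < 0 → local maximum
  f''(2) = 1/10 > 0 → local minimum

Critical points: x = -3 (local maximum); x = 2 (local minimum)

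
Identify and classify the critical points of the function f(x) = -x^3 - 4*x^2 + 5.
f'(x) = x*(-3*x - 8)

Solve f'(x) = 0:
  Factor: -3*x^2 - 8*x = -x*(3*x + 8) = 0.
  ⇒ x = -8/3, 0

f''(x) = -6*x - 8
Second-derivative test at each critical point:
  f''(-8/3) = 8 > 0 → local minimum
  f''(0) = -8 < 0 → local maximum

Critical points: x = -8/3 (local minimum); x = 0 (local maximum)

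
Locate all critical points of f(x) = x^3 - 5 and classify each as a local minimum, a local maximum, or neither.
f'(x) = 3*x^2

Solve f'(x) = 0:
  ⇒ x = 0

f''(x) = 6*x
Second-derivative test at each critical point:
  f''(0) = 0, so the second-derivative test is inconclusive; use the first-derivative test: f'(-1/4) = 0.1875, f'(1/4) = 0.1875 — f' is positive on both sides (no sign change) → neither a local maximum nor a local minimum

Critical points: x = 0 (neither)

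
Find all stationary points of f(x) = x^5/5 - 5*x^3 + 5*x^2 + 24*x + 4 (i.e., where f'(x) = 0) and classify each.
f'(x) = x^4 - 15*x^2 + 10*x + 24

Solve f'(x) = 0:
  Factor: x^4 - 15*x^2 + 10*x + 24 = (x - 3)*(x - 2)*(x + 1)*(x + 4) = 0.
  ⇒ x = -4, -1, 2, 3

f''(x) = 4*x^3 - 30*x + 10
Second-derivative test at each critical point:
  f''(-4) = -126 < 0 → local maximum
  f''(-1) = 36 > 0 → local minimum
  f''(2) = -18 < 0 → local maximum
  f''(3) = 28 > 0 → local minimum

Critical points: x = -4 (local maximum); x = -1 (local minimum); x = 2 (local maximum); x = 3 (local minimum)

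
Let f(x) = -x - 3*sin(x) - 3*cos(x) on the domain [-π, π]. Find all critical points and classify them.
f'(x) = -3*sqrt(2)*cos(x + pi/4) - 1

Solve f'(x) = 0 on [-π, π]:
  f'(x) = 0 ⇔ 3*sin(x) - 3*cos(x) = 1. Write the left side as R·cos(x + φ) with R = √((-3)² + (-3)²) = 3*sqrt(2), cos φ = -sqrt(2)/2, sin φ = -sqrt(2)/2; then cos(x + φ) = sqrt(2)/6. Solve for x and keep the solutions lying in [-π, π].
  ⇒ x = -pi + atan((1 - sqrt(17))/(-sqrt(17) - 1)) ≈ -2.5941, atan((1 + sqrt(17))/(-1 + sqrt(17))) ≈ 1.0233

f''(x) = 3*sqrt(2)*sin(x + pi/4)
Second-derivative test at each critical point:
  f''(-2.5941) = -4.1231 < 0 → local maximum
  f''(1.0233) = 4.1231 > 0 → local minimum

Critical points: x = -pi + atan((1 - sqrt(17))/(-sqrt(17) - 1)) ≈ -2.5941 (local maximum); x = atan((1 + sqrt(17))/(-1 + sqrt(17))) ≈ 1.0233 (local minimum)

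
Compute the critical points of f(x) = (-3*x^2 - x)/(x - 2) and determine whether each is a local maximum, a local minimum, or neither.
f'(x) = (-3*x^2 + 12*x + 2)/(x^2 - 4*x + 4)

Solve f'(x) = 0:
  f'(x) = -(3*x^2 - 12*x - 2)/(x - 2)^2; the denominator is positive wherever f is defined, so f'(x) = 0 ⇔ -3*x^2 + 12*x + 2 = 0.
  3*x^2 - 12*x - 2 = 0 has no rational roots; quadratic formula: x = (12 ± √168)/6.
  ⇒ x = 2 - sqrt(42)/3 ≈ -0.1602, 2 + sqrt(42)/3 ≈ 4.1602

f''(x) = -28/(x^3 - 6*x^2 + 12*x - 8)
Second-derivative test at each critical point:
  f''(-0.1602) = 2.7775 > 0 → local minimum
  f''(4.1602) = -2.7775 < 0 → local maximum

Critical points: x = 2 - sqrt(42)/3 ≈ -0.1602 (local minimum); x = 2 + sqrt(42)/3 ≈ 4.1602 (local maximum)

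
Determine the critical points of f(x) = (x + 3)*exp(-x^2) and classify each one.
f'(x) = (-2*x*(x + 3) + 1)*exp(-x^2)

Solve f'(x) = 0:
  f'(x) = (-2*x^2 - 6*x + 1)·exp(-x^2) and exp(-x^2) > 0 for every x, so f'(x) = 0 ⇔ -2*x^2 - 6*x + 1 = 0.
  2*x^2 + 6*x - 1 = 0 has no rational roots; quadratic formula: x = (-6 ± √44)/4.
  ⇒ x = -sqrt(11)/2 - 3/2 ≈ -3.1583, -3/2 + sqrt(11)/2 ≈ 0.1583

f''(x) = 2*(2*x^2*(x + 3) - 3*x - 3)*exp(-x^2)
Second-derivative test at each critical point:
  f''(-3.1583) = 3.088e-04 > 0 → local minimum
  f''(0.1583) = -6.4691 < 0 → local maximum

Critical points: x = -sqrt(11)/2 - 3/2 ≈ -3.1583 (local minimum); x = -3/2 + sqrt(11)/2 ≈ 0.1583 (local maximum)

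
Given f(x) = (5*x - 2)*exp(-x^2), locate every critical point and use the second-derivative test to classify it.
f'(x) = (-2*x*(5*x - 2) + 5)*exp(-x^2)

Solve f'(x) = 0:
  f'(x) = (-10*x^2 + 4*x + 5)·exp(-x^2) and exp(-x^2) > 0 for every x, so f'(x) = 0 ⇔ -10*x^2 + 4*x + 5 = 0.
  10*x^2 - 4*x - 5 = 0 has no rational roots; quadratic formula: x = (4 ± √216)/20.
  ⇒ x = 1/5 - 3*sqrt(6)/10 ≈ -0.5348, 1/5 + 3*sqrt(6)/10 ≈ 0.9348

f''(x) = 2*(2*x^2*(5*x - 2) - 15*x + 2)*exp(-x^2)
Second-derivative test at each critical point:
  f''(-0.5348) = 11.0406 > 0 → local minimum
  f''(0.9348) = -6.1331 < 0 → local maximum

Critical points: x = 1/5 - 3*sqrt(6)/10 ≈ -0.5348 (local minimum); x = 1/5 + 3*sqrt(6)/10 ≈ 0.9348 (local maximum)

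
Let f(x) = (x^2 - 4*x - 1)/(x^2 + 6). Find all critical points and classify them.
f'(x) = 2*(2*x^2 + 7*x - 12)/(x^4 + 12*x^2 + 36)

Solve f'(x) = 0:
  f'(x) = 2*(2*x^2 + 7*x - 12)/(x^2 + 6)^2; the denominator is positive wherever f is defined, so f'(x) = 0 ⇔ 4*x^2 + 14*x - 24 = 0.
  Factor: 4*x^2 + 14*x - 24 = 2*(2*x^2 + 7*x - 12); 2*x^2 + 7*x - 12 = 0 has no rational roots; quadratic formula: x = (-7 ± √145)/4.
  ⇒ x = -sqrt(145)/4 - 7/4 ≈ -4.7604, -7/4 + sqrt(145)/4 ≈ 1.2604

f''(x) = 2*(-4*x^3 - 21*x^2 + 72*x + 42)/(x^6 + 18*x^4 + 108*x^2 + 216)
Second-derivative test at each critical point:
  f''(-4.7604) = -0.0293 < 0 → local maximum
  f''(1.2604) = 0.4182 > 0 → local minimum

Critical points: x = -sqrt(145)/4 - 7/4 ≈ -4.7604 (local maximum); x = -7/4 + sqrt(145)/4 ≈ 1.2604 (local minimum)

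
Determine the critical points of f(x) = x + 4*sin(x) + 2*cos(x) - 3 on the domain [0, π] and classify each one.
f'(x) = -2*sin(x) + 4*cos(x) + 1

Solve f'(x) = 0 on [0, π]:
  f'(x) = 0 ⇔ -2*sin(x) + 4*cos(x) = -1. Write the left side as R·cos(x + φ) with R = √(4² + 2²) = 2*sqrt(5), cos φ = 2*sqrt(5)/5, sin φ = sqrt(5)/5; then cos(x + φ) = -sqrt(5)/10. Solve for x and keep the solutions lying in [0, π].
  ⇒ x = atan((1 + 2*sqrt(19))/(-2 + sqrt(19))) ≈ 1.3327

f''(x) = -4*sin(x) - 2*cos(x)
Second-derivative test at each critical point:
  f''(1.3327) = -4.3589 < 0 → local maximum

Critical points: x = atan((1 + 2*sqrt(19))/(-2 + sqrt(19))) ≈ 1.3327 (local maximum)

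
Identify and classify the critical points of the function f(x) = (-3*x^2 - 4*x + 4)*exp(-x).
f'(x) = (3*x^2 - 2*x - 8)*exp(-x)

Solve f'(x) = 0:
  f'(x) = (3*x^2 - 2*x - 8)·exp(-x) and exp(-x) > 0 for every x, so f'(x) = 0 ⇔ 3*x^2 - 2*x - 8 = 0.
  Factor: 3*x^2 - 2*x - 8 = (x - 2)*(3*x + 4) = 0.
  ⇒ x = -4/3, 2

f''(x) = (-3*x^2 + 8*x + 6)*exp(-x)
Second-derivative test at each critical point:
  f''(-4/3) = -37.9367 < 0 → local maximum
  f''(2) = 1.3534 > 0 → local minimum

Critical points: x = -4/3 (local maximum); x = 2 (local minimum)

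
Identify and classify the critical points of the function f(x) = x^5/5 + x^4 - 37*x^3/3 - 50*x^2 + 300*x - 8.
f'(x) = x^4 + 4*x^3 - 37*x^2 - 100*x + 300

Solve f'(x) = 0:
  Factor: x^4 + 4*x^3 - 37*x^2 - 100*x + 300 = (x - 5)*(x - 2)*(x + 5)*(x + 6) = 0.
  ⇒ x = -6, -5, 2, 5

f''(x) = 4*x^3 + 12*x^2 - 74*x - 100
Second-derivative test at each critical point:
  f''(-6) = -88 < 0 → local maximum
  f''(-5) = 70 > 0 → local minimum
  f''(2) = -168 < 0 → local maximum
  f''(5) = 330 > 0 → local minimum

Critical points: x = -6 (local maximum); x = -5 (local minimum); x = 2 (local maximum); x = 5 (local minimum)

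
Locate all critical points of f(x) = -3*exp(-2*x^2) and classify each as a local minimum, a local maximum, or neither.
f'(x) = 12*x*exp(-2*x^2)

Solve f'(x) = 0:
  f'(x) = (12*x)·exp(-2*x^2) and exp(-2*x^2) > 0 for every x, so f'(x) = 0 ⇔ 12*x = 0.
  12*x = 0.
  ⇒ x = 0

f''(x) = 12*(1 - 4*x^2)*exp(-2*x^2)
Second-derivative test at each critical point:
  f''(0) = 12 > 0 → local minimum

Critical points: x = 0 (local minimum)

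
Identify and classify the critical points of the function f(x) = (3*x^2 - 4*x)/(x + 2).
f'(x) = (3*x^2 + 12*x - 8)/(x^2 + 4*x + 4)

Solve f'(x) = 0:
  f'(x) = (3*x^2 + 12*x - 8)/(x + 2)^2; the denominator is positive wherever f is defined, so f'(x) = 0 ⇔ 3*x^2 + 12*x - 8 = 0.
  3*x^2 + 12*x - 8 = 0 has no rational roots; quadratic formula: x = (-12 ± √240)/6.
  ⇒ x = -2*sqrt(15)/3 - 2 ≈ -4.5820, -2 + 2*sqrt(15)/3 ≈ 0.5820

f''(x) = 40/(x^3 + 6*x^2 + 12*x + 8)
Second-derivative test at each critical point:
  f''(-4.5820) = -2.3238 < 0 → local maximum
  f''(0.5820) = 2.3238 > 0 → local minimum

Critical points: x = -2*sqrt(15)/3 - 2 ≈ -4.5820 (local maximum); x = -2 + 2*sqrt(15)/3 ≈ 0.5820 (local minimum)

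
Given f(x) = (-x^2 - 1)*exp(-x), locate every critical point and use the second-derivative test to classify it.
f'(x) = (x^2 - 2*x + 1)*exp(-x)

Solve f'(x) = 0:
  f'(x) = (x^2 - 2*x + 1)·exp(-x) and exp(-x) > 0 for every x, so f'(x) = 0 ⇔ x^2 - 2*x + 1 = 0.
  Factor: x^2 - 2*x + 1 = (x - 1)^2 = 0.
  ⇒ x = 1

f''(x) = (-x^2 + 4*x - 3)*exp(-x)
Second-derivative test at each critical point:
  f''(1) = 0, so the second-derivative test is inconclusive; use the first-derivative test: f'(3/4) = 0.0295, f'(5/4) = 0.0179 — f' is positive on both sides (no sign change) → neither a local maximum nor a local minimum

Critical points: x = 1 (neither)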